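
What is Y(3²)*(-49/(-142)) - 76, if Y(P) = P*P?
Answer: -6823/142 ≈ -48.049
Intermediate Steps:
Y(P) = P²
Y(3²)*(-49/(-142)) - 76 = (3²)²*(-49/(-142)) - 76 = 9²*(-49*(-1/142)) - 76 = 81*(49/142) - 76 = 3969/142 - 76 = -6823/142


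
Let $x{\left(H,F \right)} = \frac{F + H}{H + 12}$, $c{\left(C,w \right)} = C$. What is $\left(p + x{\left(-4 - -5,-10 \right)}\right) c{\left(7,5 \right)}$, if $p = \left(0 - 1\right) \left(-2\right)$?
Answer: $\frac{119}{13} \approx 9.1538$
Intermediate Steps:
$x{\left(H,F \right)} = \frac{F + H}{12 + H}$
$p = 2$ ($p = \left(-1\right) \left(-2\right) = 2$)
$\left(p + x{\left(-4 - -5,-10 \right)}\right) c{\left(7,5 \right)} = \left(2 + \frac{-10 - -1}{12 - -1}\right) 7 = \left(2 + \frac{-10 + \left(-4 + 5\right)}{12 + \left(-4 + 5\right)}\right) 7 = \left(2 + \frac{-10 + 1}{12 + 1}\right) 7 = \left(2 + \frac{1}{13} \left(-9\right)\right) 7 = \left(2 - \frac{9}{13}\right) 7 = \frac{17}{13} \cdot 7 = \frac{119}{13}$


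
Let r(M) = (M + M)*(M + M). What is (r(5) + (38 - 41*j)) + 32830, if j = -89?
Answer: 36617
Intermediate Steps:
r(M) = 4*M**2 (r(M) = (2*M)*(2*M) = 4*M**2)
(r(5) + (38 - 41*j)) + 32830 = (4*5**2 + (38 - 41*(-89))) + 32830 = (4*25 + (38 + 3649)) + 32830 = (100 + 3687) + 32830 = 3787 + 32830 = 36617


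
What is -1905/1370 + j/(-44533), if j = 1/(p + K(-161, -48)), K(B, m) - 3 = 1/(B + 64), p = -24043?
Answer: -39565195127735/28453709901002 ≈ -1.3905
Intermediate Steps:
K(B, m) = 3 + 1/(64 + B) (K(B, m) = 3 + 1/(B + 64) = 3 + 1/(64 + B))
j = -97/2331881 (j = 1/(-24043 + (193 + 3*(-161))/(64 - 161)) = 1/(-24043 + (193 - 483)/(-97)) = 1/(-24043 - 1/97*(-290)) = 1/(-24043 + 290/97) = 1/(-2331881/97) = -97/2331881 ≈ -4.1597e-5)
-1905/1370 + j/(-44533) = -1905/1370 - 97/2331881/(-44533) = -1905*1/1370 - 97/2331881*(-1/44533) = -381/274 + 97/103845656573 = -39565195127735/28453709901002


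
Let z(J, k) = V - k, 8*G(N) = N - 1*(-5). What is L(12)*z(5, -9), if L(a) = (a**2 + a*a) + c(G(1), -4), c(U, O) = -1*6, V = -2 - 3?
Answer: 1128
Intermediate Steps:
V = -5
G(N) = 5/8 + N/8 (G(N) = (N - 1*(-5))/8 = (N + 5)/8 = (5 + N)/8 = 5/8 + N/8)
c(U, O) = -6
L(a) = -6 + 2*a**2 (L(a) = (a**2 + a*a) - 6 = (a**2 + a**2) - 6 = 2*a**2 - 6 = -6 + 2*a**2)
z(J, k) = -5 - k
L(12)*z(5, -9) = (-6 + 2*12**2)*(-5 - 1*(-9)) = (-6 + 2*144)*(-5 + 9) = (-6 + 288)*4 = 282*4 = 1128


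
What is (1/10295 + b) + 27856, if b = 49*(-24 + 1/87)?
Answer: 824029198/30885 ≈ 26681.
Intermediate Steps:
b = -102263/87 (b = 49*(-24 + 1/87) = 49*(-2087/87) = -102263/87 ≈ -1175.4)
(1/10295 + b) + 27856 = (1/10295 - 102263/87) + 27856 = -36303362/30885 + 27856 = 824029198/30885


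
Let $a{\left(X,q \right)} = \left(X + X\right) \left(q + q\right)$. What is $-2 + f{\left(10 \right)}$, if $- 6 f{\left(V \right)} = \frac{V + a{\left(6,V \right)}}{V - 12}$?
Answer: $\frac{113}{6} \approx 18.833$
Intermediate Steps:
$a{\left(X,q \right)} = 4 X q$ ($a{\left(X,q \right)} = 2 X 2 q = 4 X q$)
$f{\left(V \right)} = - \frac{25 V}{6 \left(-12 + V\right)}$ ($f{\left(V \right)} = - \frac{\left(V + 4 \cdot 6 V\right) \frac{1}{V - 12}}{6} = - \frac{\left(V + 24 V\right) \frac{1}{-12 + V}}{6} = - \frac{25 V \frac{1}{-12 + V}}{6} = - \frac{25 V}{6 \left(-12 + V\right)}$)
$-2 + f{\left(10 \right)} = -2 - \frac{250}{-72 + 6 \cdot 10} = -2 - \frac{250}{-72 + 60} = -2 - \frac{250}{-12} = -2 - 250 \left(- \frac{1}{12}\right) = -2 + \frac{125}{6} = \frac{113}{6}$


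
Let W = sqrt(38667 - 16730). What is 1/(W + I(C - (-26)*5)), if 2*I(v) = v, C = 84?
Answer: -107/10488 + sqrt(21937)/10488 ≈ 0.0039199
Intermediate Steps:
I(v) = v/2
W = sqrt(21937) ≈ 148.11
1/(W + I(C - (-26)*5)) = 1/(sqrt(21937) + (84 - (-26)*5)/2) = 1/(sqrt(21937) + (84 - 1*(-130))/2) = 1/(sqrt(21937) + (84 + 130)/2) = 1/(sqrt(21937) + (1/2)*214) = 1/(sqrt(21937) + 107) = 1/(107 + sqrt(21937))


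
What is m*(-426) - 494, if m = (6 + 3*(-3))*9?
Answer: 11008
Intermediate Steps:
m = -27 (m = (6 - 9)*9 = -3*9 = -27)
m*(-426) - 494 = -27*(-426) - 494 = 11502 - 494 = 11008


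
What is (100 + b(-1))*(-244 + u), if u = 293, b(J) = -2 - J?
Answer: 4851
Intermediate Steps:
(100 + b(-1))*(-244 + u) = (100 + (-2 - 1*(-1)))*(-244 + 293) = (100 + (-2 + 1))*49 = (100 - 1)*49 = 99*49 = 4851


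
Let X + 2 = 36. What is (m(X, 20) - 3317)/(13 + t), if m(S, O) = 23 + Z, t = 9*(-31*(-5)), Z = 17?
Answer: -3277/1408 ≈ -2.3274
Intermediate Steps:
X = 34 (X = -2 + 36 = 34)
t = 1395 (t = 9*155 = 1395)
m(S, O) = 40 (m(S, O) = 23 + 17 = 40)
(m(X, 20) - 3317)/(13 + t) = (40 - 3317)/(13 + 1395) = -3277/1408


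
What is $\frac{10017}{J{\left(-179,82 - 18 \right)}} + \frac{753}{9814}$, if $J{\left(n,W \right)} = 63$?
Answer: $\frac{1561179}{9814} \approx 159.08$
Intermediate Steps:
$\frac{10017}{J{\left(-179,82 - 18 \right)}} + \frac{753}{9814} = \frac{10017}{63} + \frac{753}{9814} = 10017 \cdot \frac{1}{63} + 753 \cdot \frac{1}{9814} = 159 + \frac{753}{9814} = \frac{1561179}{9814}$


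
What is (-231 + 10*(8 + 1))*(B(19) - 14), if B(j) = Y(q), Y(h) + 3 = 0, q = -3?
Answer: 2397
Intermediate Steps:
Y(h) = -3 (Y(h) = -3 + 0 = -3)
B(j) = -3
(-231 + 10*(8 + 1))*(B(19) - 14) = (-231 + 10*(8 + 1))*(-3 - 14) = (-231 + 10*9)*(-17) = (-231 + 90)*(-17) = -141*(-17) = 2397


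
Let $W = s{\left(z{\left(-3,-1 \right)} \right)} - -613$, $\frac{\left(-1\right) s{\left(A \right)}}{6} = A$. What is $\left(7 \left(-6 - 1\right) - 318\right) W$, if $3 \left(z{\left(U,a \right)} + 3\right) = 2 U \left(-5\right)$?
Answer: $-209557$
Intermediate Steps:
$z{\left(U,a \right)} = -3 - \frac{10 U}{3}$ ($z{\left(U,a \right)} = -3 + \frac{2 U \left(-5\right)}{3} = -3 + \frac{\left(-10\right) U}{3} = -3 - \frac{10 U}{3}$)
$s{\left(A \right)} = - 6 A$
$W = 571$ ($W = - 6 \left(-3 - -10\right) - -613 = - 6 \left(-3 + 10\right) + 613 = \left(-6\right) 7 + 613 = -42 + 613 = 571$)
$\left(7 \left(-6 - 1\right) - 318\right) W = \left(7 \left(-6 - 1\right) - 318\right) 571 = \left(7 \left(-7\right) - 318\right) 571 = \left(-49 - 318\right) 571 = \left(-367\right) 571 = -209557$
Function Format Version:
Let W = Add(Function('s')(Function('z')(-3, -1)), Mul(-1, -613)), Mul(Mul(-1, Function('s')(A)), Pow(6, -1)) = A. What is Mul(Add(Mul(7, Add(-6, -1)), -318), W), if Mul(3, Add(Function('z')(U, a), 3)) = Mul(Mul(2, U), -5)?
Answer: -209557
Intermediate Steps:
Function('z')(U, a) = Add(-3, Mul(Rational(-10, 3), U)) (Function('z')(U, a) = Add(-3, Mul(Rational(1, 3), Mul(Mul(2, U), -5))) = Add(-3, Mul(Rational(1, 3), Mul(-10, U))) = Add(-3, Mul(Rational(-10, 3), U)))
Function('s')(A) = Mul(-6, A)
W = 571 (W = Add(Mul(-6, Add(-3, Mul(Rational(-10, 3), -3))), Mul(-1, -613)) = Add(Mul(-6, Add(-3, 10)), 613) = Add(Mul(-6, 7), 613) = Add(-42, 613) = 571)
Mul(Add(Mul(7, Add(-6, -1)), -318), W) = Mul(Add(Mul(7, Add(-6, -1)), -318), 571) = Mul(Add(Mul(7, -7), -318), 571) = Mul(Add(-49, -318), 571) = Mul(-367, 571) = -209557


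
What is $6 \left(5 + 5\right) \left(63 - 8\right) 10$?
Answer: $33000$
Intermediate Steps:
$6 \left(5 + 5\right) \left(63 - 8\right) 10 = 6 \cdot 10 \cdot 55 \cdot 10 = 60 \cdot 55 \cdot 10 = 3300 \cdot 10 = 33000$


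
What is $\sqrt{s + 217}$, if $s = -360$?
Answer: $i \sqrt{143} \approx 11.958 i$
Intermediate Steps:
$\sqrt{s + 217} = \sqrt{-360 + 217} = \sqrt{-143} = i \sqrt{143}$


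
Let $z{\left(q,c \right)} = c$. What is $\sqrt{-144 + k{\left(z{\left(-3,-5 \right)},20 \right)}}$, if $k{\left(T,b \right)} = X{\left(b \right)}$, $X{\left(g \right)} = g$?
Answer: $2 i \sqrt{31} \approx 11.136 i$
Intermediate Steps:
$k{\left(T,b \right)} = b$
$\sqrt{-144 + k{\left(z{\left(-3,-5 \right)},20 \right)}} = \sqrt{-144 + 20} = \sqrt{-124} = 2 i \sqrt{31}$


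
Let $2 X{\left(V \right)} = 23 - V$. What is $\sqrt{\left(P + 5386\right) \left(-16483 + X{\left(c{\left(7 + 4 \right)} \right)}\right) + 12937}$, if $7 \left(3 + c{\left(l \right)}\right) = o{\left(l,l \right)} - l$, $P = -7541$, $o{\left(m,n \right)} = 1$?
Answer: $\frac{\sqrt{1739708138}}{7} \approx 5958.5$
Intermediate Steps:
$c{\left(l \right)} = - \frac{20}{7} - \frac{l}{7}$ ($c{\left(l \right)} = -3 + \frac{1 - l}{7} = -3 - \left(- \frac{1}{7} + \frac{l}{7}\right) = - \frac{20}{7} - \frac{l}{7}$)
$X{\left(V \right)} = \frac{23}{2} - \frac{V}{2}$ ($X{\left(V \right)} = \frac{23 - V}{2} = \frac{23}{2} - \frac{V}{2}$)
$\sqrt{\left(P + 5386\right) \left(-16483 + X{\left(c{\left(7 + 4 \right)} \right)}\right) + 12937} = \sqrt{\left(-7541 + 5386\right) \left(-16483 + \left(\frac{23}{2} - \frac{- \frac{20}{7} - \frac{7 + 4}{7}}{2}\right)\right) + 12937} = \sqrt{- 2155 \left(-16483 + \left(\frac{23}{2} - \frac{- \frac{20}{7} - \frac{11}{7}}{2}\right)\right) + 12937} = \sqrt{- 2155 \left(-16483 + \left(\frac{23}{2} - - \frac{31}{14}\right)\right) + 12937} = \sqrt{- 2155 \left(-16483 + \left(\frac{23}{2} + \frac{31}{14}\right)\right) + 12937} = \sqrt{- 2155 \left(-16483 + \frac{96}{7}\right) + 12937} = \sqrt{\left(-2155\right) \left(- \frac{115285}{7}\right) + 12937} = \sqrt{\frac{248439175}{7} + 12937} = \sqrt{\frac{248529734}{7}} = \frac{\sqrt{1739708138}}{7}$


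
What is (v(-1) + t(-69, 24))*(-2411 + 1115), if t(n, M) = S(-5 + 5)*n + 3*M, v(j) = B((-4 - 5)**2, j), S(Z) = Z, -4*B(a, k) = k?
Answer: -93636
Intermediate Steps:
B(a, k) = -k/4
v(j) = -j/4
t(n, M) = 3*M (t(n, M) = (-5 + 5)*n + 3*M = 0*n + 3*M = 0 + 3*M = 3*M)
(v(-1) + t(-69, 24))*(-2411 + 1115) = (-1/4*(-1) + 3*24)*(-2411 + 1115) = (1/4 + 72)*(-1296) = (289/4)*(-1296) = -93636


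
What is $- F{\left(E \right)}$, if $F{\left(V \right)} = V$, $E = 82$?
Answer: $-82$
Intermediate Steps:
$- F{\left(E \right)} = \left(-1\right) 82 = -82$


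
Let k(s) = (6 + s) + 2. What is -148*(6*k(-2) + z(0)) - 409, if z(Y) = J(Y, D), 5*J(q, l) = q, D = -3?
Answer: -5737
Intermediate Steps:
k(s) = 8 + s
J(q, l) = q/5
z(Y) = Y/5
-148*(6*k(-2) + z(0)) - 409 = -148*(6*(8 - 2) + (⅕)*0) - 409 = -148*(6*6 + 0) - 409 = -148*(36 + 0) - 409 = -148*36 - 409 = -5328 - 409 = -5737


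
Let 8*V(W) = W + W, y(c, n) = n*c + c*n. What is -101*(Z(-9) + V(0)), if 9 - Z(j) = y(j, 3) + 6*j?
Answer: -11817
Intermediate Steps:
y(c, n) = 2*c*n (y(c, n) = c*n + c*n = 2*c*n)
Z(j) = 9 - 12*j (Z(j) = 9 - (2*j*3 + 6*j) = 9 - (6*j + 6*j) = 9 - 12*j)
V(W) = W/4 (V(W) = (W + W)/8 = (2*W)/8 = W/4)
-101*(Z(-9) + V(0)) = -101*((9 - 12*(-9)) + (¼)*0) = -101*((9 + 108) + 0) = -101*(117 + 0) = -101*117 = -11817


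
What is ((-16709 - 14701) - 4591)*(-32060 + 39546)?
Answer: -269503486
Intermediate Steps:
((-16709 - 14701) - 4591)*(-32060 + 39546) = (-31410 - 4591)*7486 = -36001*7486 = -269503486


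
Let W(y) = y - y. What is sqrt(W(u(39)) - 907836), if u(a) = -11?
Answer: 2*I*sqrt(226959) ≈ 952.8*I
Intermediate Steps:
W(y) = 0
sqrt(W(u(39)) - 907836) = sqrt(0 - 907836) = sqrt(-907836) = 2*I*sqrt(226959)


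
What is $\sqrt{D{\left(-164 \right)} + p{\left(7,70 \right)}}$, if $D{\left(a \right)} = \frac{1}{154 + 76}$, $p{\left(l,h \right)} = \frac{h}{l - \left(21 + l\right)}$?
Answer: $\frac{i \sqrt{1584930}}{690} \approx 1.8246 i$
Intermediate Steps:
$p{\left(l,h \right)} = - \frac{h}{21}$ ($p{\left(l,h \right)} = \frac{h}{-21} = - \frac{h}{21}$)
$D{\left(a \right)} = \frac{1}{230}$
$\sqrt{D{\left(-164 \right)} + p{\left(7,70 \right)}} = \sqrt{\frac{1}{230} - \frac{10}{3}} = \sqrt{- \frac{2297}{690}} = \frac{i \sqrt{1584930}}{690}$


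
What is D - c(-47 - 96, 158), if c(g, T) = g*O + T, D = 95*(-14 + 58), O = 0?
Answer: 4022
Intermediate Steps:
D = 4180 (D = 95*44 = 4180)
c(g, T) = T (c(g, T) = g*0 + T = 0 + T = T)
D - c(-47 - 96, 158) = 4180 - 1*158 = 4180 - 158 = 4022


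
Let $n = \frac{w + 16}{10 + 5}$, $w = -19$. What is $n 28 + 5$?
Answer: $- \frac{3}{5} \approx -0.6$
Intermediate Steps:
$n = - \frac{1}{5}$ ($n = \frac{-19 + 16}{10 + 5} = - \frac{3}{15} = \left(-3\right) \frac{1}{15} = - \frac{1}{5} \approx -0.2$)
$n 28 + 5 = \left(- \frac{1}{5}\right) 28 + 5 = - \frac{28}{5} + 5 = - \frac{3}{5}$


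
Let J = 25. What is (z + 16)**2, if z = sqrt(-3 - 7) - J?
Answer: (9 - I*sqrt(10))**2 ≈ 71.0 - 56.921*I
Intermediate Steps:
z = -25 + I*sqrt(10) (z = sqrt(-3 - 7) - 1*25 = sqrt(-10) - 25 = I*sqrt(10) - 25 = -25 + I*sqrt(10) ≈ -25.0 + 3.1623*I)
(z + 16)**2 = ((-25 + I*sqrt(10)) + 16)**2 = (-9 + I*sqrt(10))**2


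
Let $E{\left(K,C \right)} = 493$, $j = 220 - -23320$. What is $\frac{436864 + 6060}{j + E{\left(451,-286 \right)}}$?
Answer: $\frac{442924}{24033} \approx 18.43$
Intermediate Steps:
$j = 23540$ ($j = 220 + 23320 = 23540$)
$\frac{436864 + 6060}{j + E{\left(451,-286 \right)}} = \frac{436864 + 6060}{23540 + 493} = \frac{442924}{24033}$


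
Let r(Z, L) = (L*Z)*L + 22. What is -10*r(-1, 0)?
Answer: -220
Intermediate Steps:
r(Z, L) = 22 + Z*L² (r(Z, L) = Z*L² + 22 = 22 + Z*L²)
-10*r(-1, 0) = -10*(22 - 1*0²) = -10*(22 - 1*0) = -10*(22 + 0) = -10*22 = -220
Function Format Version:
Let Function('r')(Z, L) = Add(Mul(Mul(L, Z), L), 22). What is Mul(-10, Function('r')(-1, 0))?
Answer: -220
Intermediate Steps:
Function('r')(Z, L) = Add(22, Mul(Z, Pow(L, 2))) (Function('r')(Z, L) = Add(Mul(Z, Pow(L, 2)), 22) = Add(22, Mul(Z, Pow(L, 2))))
Mul(-10, Function('r')(-1, 0)) = Mul(-10, Add(22, Mul(-1, Pow(0, 2)))) = Mul(-10, Add(22, Mul(-1, 0))) = Mul(-10, Add(22, 0)) = Mul(-10, 22) = -220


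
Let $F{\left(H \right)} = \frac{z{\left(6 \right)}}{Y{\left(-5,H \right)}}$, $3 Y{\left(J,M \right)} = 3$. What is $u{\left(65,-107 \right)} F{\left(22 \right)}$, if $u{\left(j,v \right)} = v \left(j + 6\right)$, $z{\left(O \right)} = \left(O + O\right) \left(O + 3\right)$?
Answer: $-820476$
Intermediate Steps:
$Y{\left(J,M \right)} = 1$ ($Y{\left(J,M \right)} = \frac{1}{3} \cdot 3 = 1$)
$z{\left(O \right)} = 2 O \left(3 + O\right)$
$u{\left(j,v \right)} = v \left(6 + j\right)$
$F{\left(H \right)} = 108$ ($F{\left(H \right)} = \frac{2 \cdot 6 \left(3 + 6\right)}{1} = 2 \cdot 6 \cdot 9 \cdot 1 = 108 \cdot 1 = 108$)
$u{\left(65,-107 \right)} F{\left(22 \right)} = - 107 \left(6 + 65\right) 108 = \left(-107\right) 71 \cdot 108 = \left(-7597\right) 108 = -820476$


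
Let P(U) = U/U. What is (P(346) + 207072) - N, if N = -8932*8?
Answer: 278529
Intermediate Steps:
P(U) = 1
N = -71456
(P(346) + 207072) - N = (1 + 207072) - 1*(-71456) = 207073 + 71456 = 278529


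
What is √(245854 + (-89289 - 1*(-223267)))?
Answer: 2*√94958 ≈ 616.30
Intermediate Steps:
√(245854 + (-89289 - 1*(-223267))) = √(245854 + (-89289 + 223267)) = √(245854 + 133978) = √379832 = 2*√94958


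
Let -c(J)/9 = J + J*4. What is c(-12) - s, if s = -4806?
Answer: 5346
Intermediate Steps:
c(J) = -45*J (c(J) = -9*(J + J*4) = -9*(J + 4*J) = -45*J)
c(-12) - s = -45*(-12) - 1*(-4806) = 540 + 4806 = 5346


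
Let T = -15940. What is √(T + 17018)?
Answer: 7*√22 ≈ 32.833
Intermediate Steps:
√(T + 17018) = √(-15940 + 17018) = √1078 = 7*√22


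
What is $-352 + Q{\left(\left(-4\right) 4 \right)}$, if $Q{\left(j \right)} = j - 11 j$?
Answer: $-192$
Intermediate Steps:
$Q{\left(j \right)} = - 10 j$
$-352 + Q{\left(\left(-4\right) 4 \right)} = -352 - 10 \left(\left(-4\right) 4\right) = -352 - -160 = -352 + 160 = -192$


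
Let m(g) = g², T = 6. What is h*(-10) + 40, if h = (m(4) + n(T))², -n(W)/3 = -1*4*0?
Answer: -2520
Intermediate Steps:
n(W) = 0 (n(W) = -3*(-1*4)*0 = -(-12)*0 = -3*0 = 0)
h = 256 (h = (4² + 0)² = (16 + 0)² = 16² = 256)
h*(-10) + 40 = 256*(-10) + 40 = -2560 + 40 = -2520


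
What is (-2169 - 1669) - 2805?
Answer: -6643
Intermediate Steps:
(-2169 - 1669) - 2805 = -3838 - 2805 = -6643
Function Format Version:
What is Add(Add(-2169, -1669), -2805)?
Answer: -6643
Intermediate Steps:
Add(Add(-2169, -1669), -2805) = Add(-3838, -2805) = -6643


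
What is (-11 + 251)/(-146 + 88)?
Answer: -120/29 ≈ -4.1379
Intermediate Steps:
(-11 + 251)/(-146 + 88) = 240/(-58) = 240*(-1/58) = -120/29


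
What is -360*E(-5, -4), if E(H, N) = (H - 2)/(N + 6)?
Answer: 1260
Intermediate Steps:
E(H, N) = (-2 + H)/(6 + N)
-360*E(-5, -4) = -360*(-2 - 5)/(6 - 4) = -360*(-7)/2 = -180*(-7) = -360*(-7/2) = 1260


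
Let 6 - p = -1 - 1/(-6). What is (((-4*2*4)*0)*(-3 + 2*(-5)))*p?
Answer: 0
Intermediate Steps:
p = 41/6 (p = 6 - (-1 - 1/(-6)) = 6 - (-1 - 1*(-⅙)) = 6 - (-1 + ⅙) = 6 - 1*(-⅚) = 6 + ⅚ = 41/6 ≈ 6.8333)
(((-4*2*4)*0)*(-3 + 2*(-5)))*p = (((-4*2*4)*0)*(-3 + 2*(-5)))*(41/6) = ((-8*4*0)*(-3 - 10))*(41/6) = (-32*0*(-13))*(41/6) = (0*(-13))*(41/6) = 0*(41/6) = 0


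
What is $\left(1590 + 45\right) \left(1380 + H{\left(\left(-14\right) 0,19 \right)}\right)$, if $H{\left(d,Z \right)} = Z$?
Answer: $2287365$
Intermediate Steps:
$\left(1590 + 45\right) \left(1380 + H{\left(\left(-14\right) 0,19 \right)}\right) = \left(1590 + 45\right) \left(1380 + 19\right) = 1635 \cdot 1399 = 2287365$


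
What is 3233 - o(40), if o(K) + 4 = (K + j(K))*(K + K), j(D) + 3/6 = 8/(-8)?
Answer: 157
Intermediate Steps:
j(D) = -3/2 (j(D) = -½ + 8/(-8) = -½ + 8*(-⅛) = -½ - 1 = -3/2)
o(K) = -4 + 2*K*(-3/2 + K) (o(K) = -4 + (K - 3/2)*(K + K) = -4 + (-3/2 + K)*(2*K) = -4 + 2*K*(-3/2 + K))
3233 - o(40) = 3233 - (-4 - 3*40 + 2*40²) = 3233 - (-4 - 120 + 2*1600) = 3233 - (-4 - 120 + 3200) = 3233 - 1*3076 = 3233 - 3076 = 157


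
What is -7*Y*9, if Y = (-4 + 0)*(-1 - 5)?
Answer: -1512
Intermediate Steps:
Y = 24 (Y = -4*(-6) = 24)
-7*Y*9 = -7*24*9 = -168*9 = -1512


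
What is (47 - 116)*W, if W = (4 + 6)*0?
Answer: 0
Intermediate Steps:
W = 0 (W = 10*0 = 0)
(47 - 116)*W = (47 - 116)*0 = -69*0 = 0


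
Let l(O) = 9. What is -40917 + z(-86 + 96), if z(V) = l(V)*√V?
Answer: -40917 + 9*√10 ≈ -40889.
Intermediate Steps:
z(V) = 9*√V
-40917 + z(-86 + 96) = -40917 + 9*√(-86 + 96) = -40917 + 9*√10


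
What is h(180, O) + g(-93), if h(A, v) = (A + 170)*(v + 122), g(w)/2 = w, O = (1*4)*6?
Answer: 50914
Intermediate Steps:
O = 24 (O = 4*6 = 24)
g(w) = 2*w
h(A, v) = (122 + v)*(170 + A) (h(A, v) = (170 + A)*(122 + v) = (122 + v)*(170 + A))
h(180, O) + g(-93) = (20740 + 122*180 + 170*24 + 180*24) + 2*(-93) = (20740 + 21960 + 4080 + 4320) - 186 = 51100 - 186 = 50914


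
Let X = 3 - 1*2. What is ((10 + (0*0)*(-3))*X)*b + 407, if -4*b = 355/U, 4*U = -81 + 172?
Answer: 33487/91 ≈ 367.99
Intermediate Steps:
U = 91/4 (U = (-81 + 172)/4 = (¼)*91 = 91/4 ≈ 22.750)
X = 1 (X = 3 - 2 = 1)
b = -355/91 (b = -355/(4*91/4) = -355*4/(4*91) = -¼*1420/91 = -355/91 ≈ -3.9011)
((10 + (0*0)*(-3))*X)*b + 407 = ((10 + (0*0)*(-3))*1)*(-355/91) + 407 = ((10 + 0*(-3))*1)*(-355/91) + 407 = ((10 + 0)*1)*(-355/91) + 407 = (10*1)*(-355/91) + 407 = 10*(-355/91) + 407 = -3550/91 + 407 = 33487/91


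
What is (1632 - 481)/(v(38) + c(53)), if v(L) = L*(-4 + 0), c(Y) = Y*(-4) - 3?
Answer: -1151/367 ≈ -3.1362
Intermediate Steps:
c(Y) = -3 - 4*Y (c(Y) = -4*Y - 3 = -3 - 4*Y)
v(L) = -4*L (v(L) = L*(-4) = -4*L)
(1632 - 481)/(v(38) + c(53)) = (1632 - 481)/(-4*38 + (-3 - 4*53)) = 1151/(-152 + (-3 - 212)) = 1151/(-152 - 215) = 1151/(-367) = 1151*(-1/367) = -1151/367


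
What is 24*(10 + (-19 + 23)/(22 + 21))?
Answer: 10416/43 ≈ 242.23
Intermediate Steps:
24*(10 + (-19 + 23)/(22 + 21)) = 24*(10 + 4/43) = 24*(434/43) = 10416/43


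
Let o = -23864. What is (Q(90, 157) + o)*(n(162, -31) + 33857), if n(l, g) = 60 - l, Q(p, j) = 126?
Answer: -801276190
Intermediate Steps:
(Q(90, 157) + o)*(n(162, -31) + 33857) = (126 - 23864)*((60 - 1*162) + 33857) = -23738*((60 - 162) + 33857) = -23738*(-102 + 33857) = -23738*33755 = -801276190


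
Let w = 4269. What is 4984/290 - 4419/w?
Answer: 3332531/206335 ≈ 16.151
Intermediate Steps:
4984/290 - 4419/w = 4984/290 - 4419/4269 = 4984*(1/290) - 4419*1/4269 = 2492/145 - 1473/1423 = 3332531/206335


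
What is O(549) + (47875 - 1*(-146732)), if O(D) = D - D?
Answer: 194607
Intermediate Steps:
O(D) = 0
O(549) + (47875 - 1*(-146732)) = 0 + (47875 - 1*(-146732)) = 0 + (47875 + 146732) = 0 + 194607 = 194607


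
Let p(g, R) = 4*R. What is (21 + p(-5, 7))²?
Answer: 2401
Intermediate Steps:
(21 + p(-5, 7))² = (21 + 4*7)² = (21 + 28)² = 49² = 2401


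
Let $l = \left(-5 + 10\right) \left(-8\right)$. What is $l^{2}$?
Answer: $1600$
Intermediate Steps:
$l = -40$ ($l = 5 \left(-8\right) = -40$)
$l^{2} = \left(-40\right)^{2} = 1600$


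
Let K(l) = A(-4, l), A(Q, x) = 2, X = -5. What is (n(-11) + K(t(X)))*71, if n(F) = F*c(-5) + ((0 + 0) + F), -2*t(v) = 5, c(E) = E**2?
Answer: -20164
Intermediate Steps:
t(v) = -5/2 (t(v) = -1/2*5 = -5/2)
n(F) = 26*F (n(F) = F*(-5)**2 + ((0 + 0) + F) = F*25 + (0 + F) = 25*F + F = 26*F)
K(l) = 2
(n(-11) + K(t(X)))*71 = (26*(-11) + 2)*71 = (-286 + 2)*71 = -284*71 = -20164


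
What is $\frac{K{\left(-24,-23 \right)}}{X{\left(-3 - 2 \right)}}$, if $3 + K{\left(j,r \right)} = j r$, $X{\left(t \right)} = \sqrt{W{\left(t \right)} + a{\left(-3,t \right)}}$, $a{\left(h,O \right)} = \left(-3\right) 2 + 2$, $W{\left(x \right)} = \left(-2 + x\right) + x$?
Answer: $- \frac{549 i}{4} \approx - 137.25 i$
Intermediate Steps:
$W{\left(x \right)} = -2 + 2 x$
$a{\left(h,O \right)} = -4$ ($a{\left(h,O \right)} = -6 + 2 = -4$)
$X{\left(t \right)} = \sqrt{-6 + 2 t}$ ($X{\left(t \right)} = \sqrt{\left(-2 + 2 t\right) - 4} = \sqrt{-6 + 2 t}$)
$K{\left(j,r \right)} = -3 + j r$
$\frac{K{\left(-24,-23 \right)}}{X{\left(-3 - 2 \right)}} = \frac{-3 - -552}{\sqrt{-6 + 2 \left(-3 - 2\right)}} = \frac{-3 + 552}{\sqrt{-6 + 2 \left(-3 - 2\right)}} = \frac{549}{\sqrt{-6 + 2 \left(-5\right)}} = \frac{549}{\sqrt{-6 - 10}} = \frac{549}{\sqrt{-16}} = \frac{549}{4 i} = 549 \left(- \frac{i}{4}\right) = - \frac{549 i}{4}$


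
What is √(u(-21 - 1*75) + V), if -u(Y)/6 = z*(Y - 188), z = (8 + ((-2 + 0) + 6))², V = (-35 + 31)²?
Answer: 28*√313 ≈ 495.37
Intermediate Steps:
V = 16 (V = (-4)² = 16)
z = 144 (z = (8 + (-2 + 6))² = (8 + 4)² = 12² = 144)
u(Y) = 162432 - 864*Y (u(Y) = -864*(Y - 188) = -864*(-188 + Y) = -6*(-27072 + 144*Y) = 162432 - 864*Y)
√(u(-21 - 1*75) + V) = √((162432 - 864*(-21 - 1*75)) + 16) = √((162432 - 864*(-21 - 75)) + 16) = √((162432 - 864*(-96)) + 16) = √((162432 + 82944) + 16) = √(245376 + 16) = √245392 = 28*√313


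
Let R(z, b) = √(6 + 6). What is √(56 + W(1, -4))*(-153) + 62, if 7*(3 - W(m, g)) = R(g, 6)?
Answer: 62 - 153*√(2891 - 14*√3)/7 ≈ -1108.3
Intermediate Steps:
R(z, b) = 2*√3 (R(z, b) = √12 = 2*√3)
W(m, g) = 3 - 2*√3/7
√(56 + W(1, -4))*(-153) + 62 = √(56 + (3 - 2*√3/7))*(-153) + 62 = √(59 - 2*√3/7)*(-153) + 62 = -153*√(59 - 2*√3/7) + 62 = 62 - 153*√(59 - 2*√3/7)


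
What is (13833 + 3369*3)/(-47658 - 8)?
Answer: -11970/23833 ≈ -0.50224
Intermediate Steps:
(13833 + 3369*3)/(-47658 - 8) = (13833 + 10107)/(-47666) = 23940*(-1/47666) = -11970/23833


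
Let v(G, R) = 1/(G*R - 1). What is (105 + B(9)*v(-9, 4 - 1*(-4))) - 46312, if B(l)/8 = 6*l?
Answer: -3373543/73 ≈ -46213.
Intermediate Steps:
B(l) = 48*l (B(l) = 8*(6*l) = 48*l)
v(G, R) = 1/(-1 + G*R)
(105 + B(9)*v(-9, 4 - 1*(-4))) - 46312 = (105 + (48*9)/(-1 - 9*(4 - 1*(-4)))) - 46312 = (105 + 432/(-1 - 9*(4 + 4))) - 46312 = (105 + 432/(-1 - 9*8)) - 46312 = (105 + 432/(-1 - 72)) - 46312 = (105 + 432/(-73)) - 46312 = (105 + 432*(-1/73)) - 46312 = (105 - 432/73) - 46312 = 7233/73 - 46312 = -3373543/73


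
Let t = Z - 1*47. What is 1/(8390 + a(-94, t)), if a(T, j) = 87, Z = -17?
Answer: 1/8477 ≈ 0.00011797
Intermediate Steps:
t = -64 (t = -17 - 1*47 = -17 - 47 = -64)
1/(8390 + a(-94, t)) = 1/(8390 + 87) = 1/8477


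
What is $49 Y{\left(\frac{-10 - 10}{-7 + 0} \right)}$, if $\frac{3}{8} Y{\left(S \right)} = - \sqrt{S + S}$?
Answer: $- \frac{112 \sqrt{70}}{3} \approx -312.35$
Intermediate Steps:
$Y{\left(S \right)} = - \frac{8 \sqrt{2} \sqrt{S}}{3}$ ($Y{\left(S \right)} = \frac{8 \left(- \sqrt{S + S}\right)}{3} = \frac{8 \left(- \sqrt{2 S}\right)}{3} = \frac{8 \left(- \sqrt{2} \sqrt{S}\right)}{3} = - \frac{8 \sqrt{2} \sqrt{S}}{3}$)
$49 Y{\left(\frac{-10 - 10}{-7 + 0} \right)} = 49 \left(- \frac{8 \sqrt{2} \sqrt{\frac{-10 - 10}{-7 + 0}}}{3}\right) = 49 \left(- \frac{8 \sqrt{2} \sqrt{- \frac{20}{-7}}}{3}\right) = 49 \left(- \frac{8 \sqrt{2} \sqrt{\left(-20\right) \left(- \frac{1}{7}\right)}}{3}\right) = 49 \left(- \frac{8 \sqrt{2} \sqrt{\frac{20}{7}}}{3}\right) = 49 \left(- \frac{8 \sqrt{2} \frac{2 \sqrt{35}}{7}}{3}\right) = 49 \left(- \frac{16 \sqrt{70}}{21}\right) = - \frac{112 \sqrt{70}}{3}$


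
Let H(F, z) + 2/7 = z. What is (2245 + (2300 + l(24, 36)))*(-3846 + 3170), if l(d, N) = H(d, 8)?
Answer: -21543444/7 ≈ -3.0776e+6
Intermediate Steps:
H(F, z) = -2/7 + z
l(d, N) = 54/7 (l(d, N) = -2/7 + 8 = 54/7)
(2245 + (2300 + l(24, 36)))*(-3846 + 3170) = (2245 + (2300 + 54/7))*(-3846 + 3170) = (2245 + 16154/7)*(-676) = (31869/7)*(-676) = -21543444/7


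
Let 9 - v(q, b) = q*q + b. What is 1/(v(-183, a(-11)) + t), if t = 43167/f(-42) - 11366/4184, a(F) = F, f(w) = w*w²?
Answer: -12916008/432328484041 ≈ -2.9875e-5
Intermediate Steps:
f(w) = w³
v(q, b) = 9 - b - q² (v(q, b) = 9 - (q*q + b) = 9 - (q² + b) = 9 - (b + q²) = 9 + (-b - q²) = 9 - b - q²)
t = -42612289/12916008 (t = 43167/((-42)³) - 11366/4184 = 43167/(-74088) - 11366*1/4184 = 43167*(-1/74088) - 5683/2092 = -14389/24696 - 5683/2092 = -42612289/12916008 ≈ -3.2992)
1/(v(-183, a(-11)) + t) = 1/((9 - 1*(-11) - 1*(-183)²) - 42612289/12916008) = 1/((9 + 11 - 1*33489) - 42612289/12916008) = 1/((9 + 11 - 33489) - 42612289/12916008) = 1/(-33469 - 42612289/12916008) = 1/(-432328484041/12916008) = -12916008/432328484041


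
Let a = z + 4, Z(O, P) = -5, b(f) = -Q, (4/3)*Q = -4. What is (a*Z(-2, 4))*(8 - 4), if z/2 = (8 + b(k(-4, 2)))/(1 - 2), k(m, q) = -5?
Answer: 360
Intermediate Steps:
Q = -3 (Q = (3/4)*(-4) = -3)
b(f) = 3 (b(f) = -1*(-3) = 3)
z = -22 (z = 2*((8 + 3)/(1 - 2)) = 2*(11/(-1)) = 2*(11*(-1)) = 2*(-11) = -22)
a = -18 (a = -22 + 4 = -18)
(a*Z(-2, 4))*(8 - 4) = (-18*(-5))*(8 - 4) = 90*4 = 360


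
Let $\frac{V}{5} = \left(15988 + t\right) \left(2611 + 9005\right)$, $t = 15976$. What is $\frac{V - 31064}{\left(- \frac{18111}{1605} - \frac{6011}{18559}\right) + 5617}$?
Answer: $\frac{18432694126497640}{55656301537} \approx 3.3119 \cdot 10^{5}$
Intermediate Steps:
$V = 1856469120$ ($V = 5 \left(15988 + 15976\right) \left(2611 + 9005\right) = 5 \cdot 31964 \cdot 11616 = 5 \cdot 371293824 = 1856469120$)
$\frac{V - 31064}{\left(- \frac{18111}{1605} - \frac{6011}{18559}\right) + 5617} = \frac{1856469120 - 31064}{\left(- \frac{18111}{1605} - \frac{6011}{18559}\right) + 5617} = \frac{1856438056}{\left(\left(-18111\right) \frac{1}{1605} - \frac{6011}{18559}\right) + 5617} = \frac{1856438056}{\left(- \frac{6037}{535} - \frac{6011}{18559}\right) + 5617} = \frac{1856438056}{- \frac{115256568}{9929065} + 5617} = \frac{1856438056}{\frac{55656301537}{9929065}} = 1856438056 \cdot \frac{9929065}{55656301537} = \frac{18432694126497640}{55656301537}$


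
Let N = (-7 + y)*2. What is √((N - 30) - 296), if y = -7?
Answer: I*√354 ≈ 18.815*I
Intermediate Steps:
N = -28 (N = (-7 - 7)*2 = -14*2 = -28)
√((N - 30) - 296) = √((-28 - 30) - 296) = √(-58 - 296) = √(-354) = I*√354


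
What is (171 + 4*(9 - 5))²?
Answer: 34969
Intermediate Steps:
(171 + 4*(9 - 5))² = (171 + 4*4)² = (171 + 16)² = 187² = 34969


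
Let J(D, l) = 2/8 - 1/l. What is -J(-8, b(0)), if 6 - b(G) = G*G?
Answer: -1/12 ≈ -0.083333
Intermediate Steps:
b(G) = 6 - G**2 (b(G) = 6 - G*G = 6 - G**2)
J(D, l) = 1/4 - 1/l (J(D, l) = 2*(1/8) - 1/l = 1/4 - 1/l)
-J(-8, b(0)) = -(-4 + (6 - 1*0**2))/(4*(6 - 1*0**2)) = -(-4 + (6 - 1*0))/(4*(6 - 1*0)) = -(-4 + (6 + 0))/(4*(6 + 0)) = -(-4 + 6)/(4*6) = -2/(4*6) = -1*1/12 = -1/12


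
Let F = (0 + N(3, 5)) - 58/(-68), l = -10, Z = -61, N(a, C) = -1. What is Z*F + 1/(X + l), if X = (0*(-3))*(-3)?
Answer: 754/85 ≈ 8.8706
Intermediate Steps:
X = 0 (X = 0*(-3) = 0)
F = -5/34 (F = (0 - 1) - 58/(-68) = -1 - 58*(-1)/68 = -1 - 1*(-29/34) = -1 + 29/34 = -5/34 ≈ -0.14706)
Z*F + 1/(X + l) = -61*(-5/34) + 1/(0 - 10) = 305/34 + 1/(-10) = 305/34 - 1/10 = 754/85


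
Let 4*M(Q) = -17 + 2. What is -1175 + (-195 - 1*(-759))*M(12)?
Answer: -3290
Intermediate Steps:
M(Q) = -15/4 (M(Q) = (-17 + 2)/4 = (1/4)*(-15) = -15/4)
-1175 + (-195 - 1*(-759))*M(12) = -1175 + (-195 - 1*(-759))*(-15/4) = -1175 + (-195 + 759)*(-15/4) = -1175 + 564*(-15/4) = -1175 - 2115 = -3290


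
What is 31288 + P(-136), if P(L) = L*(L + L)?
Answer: 68280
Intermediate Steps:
P(L) = 2*L² (P(L) = L*(2*L) = 2*L²)
31288 + P(-136) = 31288 + 2*(-136)² = 31288 + 2*18496 = 31288 + 36992 = 68280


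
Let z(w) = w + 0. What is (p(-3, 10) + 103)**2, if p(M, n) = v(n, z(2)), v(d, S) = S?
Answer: 11025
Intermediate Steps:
z(w) = w
p(M, n) = 2
(p(-3, 10) + 103)**2 = (2 + 103)**2 = 105**2 = 11025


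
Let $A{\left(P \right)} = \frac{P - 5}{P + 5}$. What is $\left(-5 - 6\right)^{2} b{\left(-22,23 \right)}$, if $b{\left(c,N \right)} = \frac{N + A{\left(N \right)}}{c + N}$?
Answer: $\frac{40051}{14} \approx 2860.8$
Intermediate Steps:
$A{\left(P \right)} = \frac{-5 + P}{5 + P}$
$b{\left(c,N \right)} = \frac{N + \frac{-5 + N}{5 + N}}{N + c}$ ($b{\left(c,N \right)} = \frac{N + \frac{-5 + N}{5 + N}}{c + N} = \frac{N + \frac{-5 + N}{5 + N}}{N + c}$)
$\left(-5 - 6\right)^{2} b{\left(-22,23 \right)} = \left(-5 - 6\right)^{2} \frac{-5 + 23 + 23 \left(5 + 23\right)}{\left(5 + 23\right) \left(23 - 22\right)} = \left(-11\right)^{2} \frac{-5 + 23 + 23 \cdot 28}{28 \cdot 1} = 121 \cdot \frac{1}{28} \cdot 1 \left(-5 + 23 + 644\right) = 121 \cdot \frac{1}{28} \cdot 1 \cdot 662 = 121 \cdot \frac{331}{14} = \frac{40051}{14}$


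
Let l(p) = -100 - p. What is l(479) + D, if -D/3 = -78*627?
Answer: 146139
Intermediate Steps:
D = 146718 (D = -(-234)*627 = -3*(-48906) = 146718)
l(479) + D = (-100 - 1*479) + 146718 = (-100 - 479) + 146718 = -579 + 146718 = 146139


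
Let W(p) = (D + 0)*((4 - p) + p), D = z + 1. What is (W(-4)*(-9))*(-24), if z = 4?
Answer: 4320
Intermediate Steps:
D = 5 (D = 4 + 1 = 5)
W(p) = 20 (W(p) = (5 + 0)*((4 - p) + p) = 5*4 = 20)
(W(-4)*(-9))*(-24) = (20*(-9))*(-24) = -180*(-24) = 4320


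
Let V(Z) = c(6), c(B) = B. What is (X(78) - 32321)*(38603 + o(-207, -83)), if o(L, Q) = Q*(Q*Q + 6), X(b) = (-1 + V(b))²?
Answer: 17235793872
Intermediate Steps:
V(Z) = 6
X(b) = 25 (X(b) = (-1 + 6)² = 5² = 25)
o(L, Q) = Q*(6 + Q²) (o(L, Q) = Q*(Q² + 6) = Q*(6 + Q²))
(X(78) - 32321)*(38603 + o(-207, -83)) = (25 - 32321)*(38603 - 83*(6 + (-83)²)) = -32296*(38603 - 83*(6 + 6889)) = -32296*(38603 - 83*6895) = -32296*(38603 - 572285) = -32296*(-533682) = 17235793872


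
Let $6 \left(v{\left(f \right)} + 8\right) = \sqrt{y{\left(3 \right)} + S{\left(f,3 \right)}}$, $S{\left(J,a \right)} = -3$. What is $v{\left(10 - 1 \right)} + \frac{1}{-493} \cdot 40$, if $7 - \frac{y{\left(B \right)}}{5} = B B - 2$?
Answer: $- \frac{3984}{493} + \frac{i \sqrt{3}}{6} \approx -8.0811 + 0.28868 i$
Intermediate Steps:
$y{\left(B \right)} = 45 - 5 B^{2}$ ($y{\left(B \right)} = 35 - 5 \left(B B - 2\right) = 35 - 5 \left(B^{2} - 2\right) = 35 - 5 \left(-2 + B^{2}\right) = 35 - \left(-10 + 5 B^{2}\right) = 45 - 5 B^{2}$)
$v{\left(f \right)} = -8 + \frac{i \sqrt{3}}{6}$ ($v{\left(f \right)} = -8 + \frac{\sqrt{\left(45 - 5 \cdot 3^{2}\right) - 3}}{6} = -8 + \frac{\sqrt{\left(45 - 45\right) - 3}}{6} = -8 + \frac{\sqrt{0 - 3}}{6} = -8 + \frac{\sqrt{-3}}{6} = -8 + \frac{i \sqrt{3}}{6}$)
$v{\left(10 - 1 \right)} + \frac{1}{-493} \cdot 40 = \left(-8 + \frac{i \sqrt{3}}{6}\right) + \frac{1}{-493} \cdot 40 = \left(-8 + \frac{i \sqrt{3}}{6}\right) - \frac{40}{493} = - \frac{3984}{493} + \frac{i \sqrt{3}}{6}$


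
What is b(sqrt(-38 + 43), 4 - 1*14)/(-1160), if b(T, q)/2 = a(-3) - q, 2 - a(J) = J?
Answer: -3/116 ≈ -0.025862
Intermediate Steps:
a(J) = 2 - J
b(T, q) = 10 - 2*q (b(T, q) = 2*((2 - 1*(-3)) - q) = 2*((2 + 3) - q) = 2*(5 - q) = 10 - 2*q)
b(sqrt(-38 + 43), 4 - 1*14)/(-1160) = (10 - 2*(4 - 1*14))/(-1160) = (10 - 2*(4 - 14))*(-1/1160) = (10 - 2*(-10))*(-1/1160) = (10 + 20)*(-1/1160) = 30*(-1/1160) = -3/116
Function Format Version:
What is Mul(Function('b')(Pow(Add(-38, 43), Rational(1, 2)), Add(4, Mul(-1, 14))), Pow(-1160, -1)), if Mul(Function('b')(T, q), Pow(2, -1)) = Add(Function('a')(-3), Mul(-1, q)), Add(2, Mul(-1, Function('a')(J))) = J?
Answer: Rational(-3, 116) ≈ -0.025862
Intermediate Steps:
Function('a')(J) = Add(2, Mul(-1, J))
Function('b')(T, q) = Add(10, Mul(-2, q)) (Function('b')(T, q) = Mul(2, Add(Add(2, Mul(-1, -3)), Mul(-1, q))) = Mul(2, Add(Add(2, 3), Mul(-1, q))) = Mul(2, Add(5, Mul(-1, q))) = Add(10, Mul(-2, q)))
Mul(Function('b')(Pow(Add(-38, 43), Rational(1, 2)), Add(4, Mul(-1, 14))), Pow(-1160, -1)) = Mul(Add(10, Mul(-2, Add(4, Mul(-1, 14)))), Pow(-1160, -1)) = Mul(Add(10, Mul(-2, Add(4, -14))), Rational(-1, 1160)) = Mul(Add(10, Mul(-2, -10)), Rational(-1, 1160)) = Mul(Add(10, 20), Rational(-1, 1160)) = Mul(30, Rational(-1, 1160)) = Rational(-3, 116)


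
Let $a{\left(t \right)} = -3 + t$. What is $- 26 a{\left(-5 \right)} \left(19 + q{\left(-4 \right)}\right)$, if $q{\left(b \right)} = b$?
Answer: $3120$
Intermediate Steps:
$- 26 a{\left(-5 \right)} \left(19 + q{\left(-4 \right)}\right) = - 26 \left(-3 - 5\right) \left(19 - 4\right) = - 26 \left(\left(-8\right) 15\right) = \left(-26\right) \left(-120\right) = 3120$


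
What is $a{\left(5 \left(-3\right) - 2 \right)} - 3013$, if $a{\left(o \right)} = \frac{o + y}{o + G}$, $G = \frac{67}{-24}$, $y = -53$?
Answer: $- \frac{285899}{95} \approx -3009.5$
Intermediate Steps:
$G = - \frac{67}{24}$ ($G = 67 \left(- \frac{1}{24}\right) = - \frac{67}{24} \approx -2.7917$)
$a{\left(o \right)} = \frac{-53 + o}{- \frac{67}{24} + o}$ ($a{\left(o \right)} = \frac{o - 53}{o - \frac{67}{24}} = \frac{-53 + o}{- \frac{67}{24} + o}$)
$a{\left(5 \left(-3\right) - 2 \right)} - 3013 = \frac{24 \left(-53 + \left(5 \left(-3\right) - 2\right)\right)}{-67 + 24 \left(5 \left(-3\right) - 2\right)} - 3013 = \frac{24 \left(-53 - 17\right)}{-67 + 24 \left(-15 - 2\right)} - 3013 = \frac{24 \left(-53 - 17\right)}{-67 + 24 \left(-17\right)} - 3013 = 24 \frac{1}{-67 - 408} \left(-70\right) - 3013 = 24 \frac{1}{-475} \left(-70\right) - 3013 = 24 \left(- \frac{1}{475}\right) \left(-70\right) - 3013 = \frac{336}{95} - 3013 = - \frac{285899}{95}$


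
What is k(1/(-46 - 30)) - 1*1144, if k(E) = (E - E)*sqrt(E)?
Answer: -1144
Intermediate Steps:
k(E) = 0 (k(E) = 0*sqrt(E) = 0)
k(1/(-46 - 30)) - 1*1144 = 0 - 1*1144 = 0 - 1144 = -1144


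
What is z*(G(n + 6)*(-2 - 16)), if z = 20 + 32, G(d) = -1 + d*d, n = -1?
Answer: -22464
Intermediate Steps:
G(d) = -1 + d**2
z = 52
z*(G(n + 6)*(-2 - 16)) = 52*((-1 + (-1 + 6)**2)*(-2 - 16)) = 52*((-1 + 5**2)*(-18)) = 52*((-1 + 25)*(-18)) = 52*(24*(-18)) = 52*(-432) = -22464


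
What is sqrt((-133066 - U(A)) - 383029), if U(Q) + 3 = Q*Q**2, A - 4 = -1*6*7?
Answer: 2*I*sqrt(115305) ≈ 679.13*I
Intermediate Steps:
A = -38 (A = 4 - 1*6*7 = 4 - 6*7 = 4 - 42 = -38)
U(Q) = -3 + Q**3 (U(Q) = -3 + Q*Q**2 = -3 + Q**3)
sqrt((-133066 - U(A)) - 383029) = sqrt((-133066 - (-3 + (-38)**3)) - 383029) = sqrt((-133066 - (-3 - 54872)) - 383029) = sqrt((-133066 - 1*(-54875)) - 383029) = sqrt((-133066 + 54875) - 383029) = sqrt(-78191 - 383029) = sqrt(-461220) = 2*I*sqrt(115305)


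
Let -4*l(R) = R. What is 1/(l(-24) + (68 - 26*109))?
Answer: -1/2760 ≈ -0.00036232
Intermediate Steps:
l(R) = -R/4
1/(l(-24) + (68 - 26*109)) = 1/(-¼*(-24) + (68 - 26*109)) = 1/(6 + (68 - 2834)) = 1/(6 - 2766) = 1/(-2760) = -1/2760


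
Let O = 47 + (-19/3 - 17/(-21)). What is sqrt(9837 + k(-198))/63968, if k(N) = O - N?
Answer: sqrt(4443726)/1343328 ≈ 0.0015692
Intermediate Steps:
O = 871/21 (O = 47 + (-19*1/3 - 17*(-1/21)) = 47 + (-19/3 + 17/21) = 47 - 116/21 = 871/21 ≈ 41.476)
k(N) = 871/21 - N
sqrt(9837 + k(-198))/63968 = sqrt(9837 + (871/21 - 1*(-198)))/63968 = sqrt(9837 + (871/21 + 198))*(1/63968) = sqrt(9837 + 5029/21)*(1/63968) = sqrt(211606/21)*(1/63968) = (sqrt(4443726)/21)*(1/63968) = sqrt(4443726)/1343328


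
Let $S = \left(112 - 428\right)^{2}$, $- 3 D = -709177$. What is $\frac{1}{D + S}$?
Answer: $\frac{3}{1008745} \approx 2.974 \cdot 10^{-6}$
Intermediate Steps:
$D = \frac{709177}{3}$ ($D = \left(- \frac{1}{3}\right) \left(-709177\right) = \frac{709177}{3} \approx 2.3639 \cdot 10^{5}$)
$S = 99856$ ($S = \left(-316\right)^{2} = 99856$)
$\frac{1}{D + S} = \frac{1}{\frac{709177}{3} + 99856} = \frac{1}{\frac{1008745}{3}} = \frac{3}{1008745}$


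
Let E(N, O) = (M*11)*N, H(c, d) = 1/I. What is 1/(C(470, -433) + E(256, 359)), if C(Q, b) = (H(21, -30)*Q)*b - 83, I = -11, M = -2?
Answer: 11/140645 ≈ 7.8211e-5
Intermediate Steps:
H(c, d) = -1/11 (H(c, d) = 1/(-11) = -1/11)
C(Q, b) = -83 - Q*b/11 (C(Q, b) = (-Q/11)*b - 83 = -Q*b/11 - 83 = -83 - Q*b/11)
E(N, O) = -22*N (E(N, O) = (-2*11)*N = -22*N)
1/(C(470, -433) + E(256, 359)) = 1/((-83 - 1/11*470*(-433)) - 22*256) = 1/((-83 + 203510/11) - 5632) = 1/(202597/11 - 5632) = 1/(140645/11) = 11/140645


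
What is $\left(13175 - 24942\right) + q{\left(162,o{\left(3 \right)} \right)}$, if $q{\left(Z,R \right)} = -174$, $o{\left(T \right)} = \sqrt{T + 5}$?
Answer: $-11941$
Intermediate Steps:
$o{\left(T \right)} = \sqrt{5 + T}$
$\left(13175 - 24942\right) + q{\left(162,o{\left(3 \right)} \right)} = \left(13175 - 24942\right) - 174 = -11767 - 174 = -11941$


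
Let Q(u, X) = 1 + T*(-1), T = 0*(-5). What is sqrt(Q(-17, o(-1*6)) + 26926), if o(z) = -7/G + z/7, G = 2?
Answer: sqrt(26927) ≈ 164.09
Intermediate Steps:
T = 0
o(z) = -7/2 + z/7
Q(u, X) = 1 (Q(u, X) = 1 + 0*(-1) = 1 + 0 = 1)
sqrt(Q(-17, o(-1*6)) + 26926) = sqrt(1 + 26926) = sqrt(26927)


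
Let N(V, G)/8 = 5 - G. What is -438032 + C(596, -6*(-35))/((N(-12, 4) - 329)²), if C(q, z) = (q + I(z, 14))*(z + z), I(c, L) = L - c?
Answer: -15045029104/34347 ≈ -4.3803e+5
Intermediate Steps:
N(V, G) = 40 - 8*G (N(V, G) = 8*(5 - G) = 40 - 8*G)
C(q, z) = 2*z*(14 + q - z) (C(q, z) = (q + (14 - z))*(z + z) = (14 + q - z)*(2*z) = 2*z*(14 + q - z))
-438032 + C(596, -6*(-35))/((N(-12, 4) - 329)²) = -438032 + (2*(-6*(-35))*(14 + 596 - (-6)*(-35)))/(((40 - 8*4) - 329)²) = -438032 + (2*210*(14 + 596 - 1*210))/(((40 - 32) - 329)²) = -438032 + (2*210*(14 + 596 - 210))/((8 - 329)²) = -438032 + (2*210*400)/((-321)²) = -438032 + 168000/103041 = -438032 + 168000*(1/103041) = -438032 + 56000/34347 = -15045029104/34347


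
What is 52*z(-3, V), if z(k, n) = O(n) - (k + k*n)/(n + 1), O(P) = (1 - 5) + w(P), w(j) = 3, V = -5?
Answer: 104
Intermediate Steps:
O(P) = -1 (O(P) = (1 - 5) + 3 = -4 + 3 = -1)
z(k, n) = -1 - (k + k*n)/(1 + n) (z(k, n) = -1 - (k + k*n)/(n + 1) = -1 - (k + k*n)/(1 + n))
52*z(-3, V) = 52*(-1 - 1*(-3)) = 52*(-1 + 3) = 52*2 = 104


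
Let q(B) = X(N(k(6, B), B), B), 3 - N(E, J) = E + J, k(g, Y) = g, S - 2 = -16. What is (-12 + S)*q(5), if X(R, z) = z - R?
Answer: -338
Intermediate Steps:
S = -14 (S = 2 - 16 = -14)
N(E, J) = 3 - E - J (N(E, J) = 3 - (E + J) = 3 + (-E - J) = 3 - E - J)
q(B) = 3 + 2*B (q(B) = B - (3 - 1*6 - B) = B - (3 - 6 - B) = B - (-3 - B) = B + (3 + B) = 3 + 2*B)
(-12 + S)*q(5) = (-12 - 14)*(3 + 2*5) = -26*(3 + 10) = -26*13 = -338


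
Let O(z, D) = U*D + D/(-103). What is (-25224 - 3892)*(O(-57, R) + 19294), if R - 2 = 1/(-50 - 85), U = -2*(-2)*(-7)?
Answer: -1557746791516/2781 ≈ -5.6014e+8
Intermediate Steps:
U = -28 (U = 4*(-7) = -28)
R = 269/135 (R = 2 + 1/(-50 - 85) = 2 + 1/(-135) = 2 - 1/135 = 269/135 ≈ 1.9926)
O(z, D) = -2885*D/103 (O(z, D) = -28*D + D/(-103) = -28*D + D*(-1/103) = -28*D - D/103 = -2885*D/103)
(-25224 - 3892)*(O(-57, R) + 19294) = (-25224 - 3892)*(-2885/103*269/135 + 19294) = -29116*(-155213/2781 + 19294) = -29116*53501401/2781 = -1557746791516/2781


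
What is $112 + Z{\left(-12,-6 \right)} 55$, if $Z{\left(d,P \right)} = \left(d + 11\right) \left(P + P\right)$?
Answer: $772$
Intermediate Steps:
$Z{\left(d,P \right)} = 2 P \left(11 + d\right)$ ($Z{\left(d,P \right)} = \left(11 + d\right) 2 P = 2 P \left(11 + d\right)$)
$112 + Z{\left(-12,-6 \right)} 55 = 112 + 2 \left(-6\right) \left(11 - 12\right) 55 = 112 + 2 \left(-6\right) \left(-1\right) 55 = 112 + 12 \cdot 55 = 112 + 660 = 772$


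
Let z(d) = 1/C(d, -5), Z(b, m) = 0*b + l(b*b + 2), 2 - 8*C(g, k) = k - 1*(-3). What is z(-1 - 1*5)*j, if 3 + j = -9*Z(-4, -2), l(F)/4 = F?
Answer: -1302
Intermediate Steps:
l(F) = 4*F
C(g, k) = -⅛ - k/8 (C(g, k) = ¼ - (k - 1*(-3))/8 = ¼ - (k + 3)/8 = ¼ - (3 + k)/8 = ¼ + (-3/8 - k/8) = -⅛ - k/8)
Z(b, m) = 8 + 4*b² (Z(b, m) = 0*b + 4*(b*b + 2) = 0 + 4*(b² + 2) = 0 + 4*(2 + b²) = 0 + (8 + 4*b²) = 8 + 4*b²)
j = -651 (j = -3 - 9*(8 + 4*(-4)²) = -3 - 9*(8 + 4*16) = -3 - 9*(8 + 64) = -3 - 9*72 = -3 - 648 = -651)
z(d) = 2 (z(d) = 1/(-⅛ - ⅛*(-5)) = 1/(-⅛ + 5/8) = 1/(½) = 2)
z(-1 - 1*5)*j = 2*(-651) = -1302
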